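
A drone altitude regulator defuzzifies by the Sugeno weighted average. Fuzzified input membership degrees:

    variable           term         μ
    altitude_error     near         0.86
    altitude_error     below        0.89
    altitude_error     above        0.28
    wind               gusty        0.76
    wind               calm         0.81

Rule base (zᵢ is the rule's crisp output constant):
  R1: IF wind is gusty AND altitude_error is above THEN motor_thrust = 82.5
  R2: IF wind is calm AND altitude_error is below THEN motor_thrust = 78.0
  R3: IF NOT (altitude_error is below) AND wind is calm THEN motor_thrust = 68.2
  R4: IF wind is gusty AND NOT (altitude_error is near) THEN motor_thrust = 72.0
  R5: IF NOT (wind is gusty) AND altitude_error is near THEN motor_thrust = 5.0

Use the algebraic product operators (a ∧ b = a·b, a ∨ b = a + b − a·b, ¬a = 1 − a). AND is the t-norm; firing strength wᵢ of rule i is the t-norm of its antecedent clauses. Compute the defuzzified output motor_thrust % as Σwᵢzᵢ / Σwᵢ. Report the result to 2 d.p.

R1 (z=82.5): gusty=0.76, above=0.28; AND[a·b] → w = 0.2128
R2 (z=78.0): calm=0.81, below=0.89; AND[a·b] → w = 0.7209
R3 (z=68.2): ¬below=1−0.89=0.11, calm=0.81; AND[a·b] → w = 0.0891
R4 (z=72.0): gusty=0.76, ¬near=1−0.86=0.14; AND[a·b] → w = 0.1064
R5 (z=5.0): ¬gusty=1−0.76=0.24, near=0.86; AND[a·b] → w = 0.2064
Weighted average = (0.2128·82.5 + 0.7209·78.0 + 0.0891·68.2 + 0.1064·72.0 + 0.2064·5.0) / (0.2128 + 0.7209 + 0.0891 + 0.1064 + 0.2064)
  = 88.5556 / 1.3356 = 66.30

66.30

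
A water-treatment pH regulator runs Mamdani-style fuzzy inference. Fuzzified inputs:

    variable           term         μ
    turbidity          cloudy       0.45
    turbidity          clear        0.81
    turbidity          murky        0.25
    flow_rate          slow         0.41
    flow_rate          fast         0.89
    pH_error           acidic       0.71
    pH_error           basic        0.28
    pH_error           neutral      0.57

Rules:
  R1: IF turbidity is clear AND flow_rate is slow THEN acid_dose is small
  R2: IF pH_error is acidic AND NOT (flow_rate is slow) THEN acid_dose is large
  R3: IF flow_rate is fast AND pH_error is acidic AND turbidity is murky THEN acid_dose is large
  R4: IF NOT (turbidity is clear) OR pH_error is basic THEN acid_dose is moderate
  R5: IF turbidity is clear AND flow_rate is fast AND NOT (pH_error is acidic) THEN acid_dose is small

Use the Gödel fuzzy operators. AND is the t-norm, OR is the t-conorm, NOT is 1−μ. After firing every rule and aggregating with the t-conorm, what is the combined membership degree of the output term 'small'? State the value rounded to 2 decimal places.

R1: clear=0.81, slow=0.41; AND[min(a, b)] → w = 0.41
R2: acidic=0.71, ¬slow=1−0.41=0.59; AND[min(a, b)] → w = 0.59
R3: fast=0.89, acidic=0.71, murky=0.25; AND[min(a, b)] → w = 0.25
R4: ¬clear=1−0.81=0.19, basic=0.28; OR[max(a, b)] → w = 0.28
R5: clear=0.81, fast=0.89, ¬acidic=1−0.71=0.29; AND[min(a, b)] → w = 0.29
Rules with consequent 'small': {R1, R5} → strengths 0.41, 0.29
Aggregate via t-conorm [max(a, b)]: 0.41

0.41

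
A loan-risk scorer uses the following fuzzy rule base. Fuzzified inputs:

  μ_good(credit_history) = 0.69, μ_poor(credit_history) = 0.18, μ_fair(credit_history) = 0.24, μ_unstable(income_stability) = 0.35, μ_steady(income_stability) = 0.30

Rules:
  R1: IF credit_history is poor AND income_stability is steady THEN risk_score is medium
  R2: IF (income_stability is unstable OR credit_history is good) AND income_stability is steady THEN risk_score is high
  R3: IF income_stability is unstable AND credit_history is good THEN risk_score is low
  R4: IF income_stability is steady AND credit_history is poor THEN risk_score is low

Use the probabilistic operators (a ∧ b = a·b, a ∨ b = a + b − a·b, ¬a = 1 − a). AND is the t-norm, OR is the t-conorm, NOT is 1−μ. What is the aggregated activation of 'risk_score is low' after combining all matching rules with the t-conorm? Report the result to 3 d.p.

R1: poor=0.18, steady=0.30; AND[a·b] → w = 0.0540
R2: (unstable=0.35 OR good=0.69) = 0.7985; AND[a·b] with steady=0.30 → w = 0.2396
R3: unstable=0.35, good=0.69; AND[a·b] → w = 0.2415
R4: steady=0.30, poor=0.18; AND[a·b] → w = 0.0540
Rules with consequent 'low': {R3, R4} → strengths 0.2415, 0.0540
Aggregate via t-conorm [a + b − a·b]: 0.2825

0.282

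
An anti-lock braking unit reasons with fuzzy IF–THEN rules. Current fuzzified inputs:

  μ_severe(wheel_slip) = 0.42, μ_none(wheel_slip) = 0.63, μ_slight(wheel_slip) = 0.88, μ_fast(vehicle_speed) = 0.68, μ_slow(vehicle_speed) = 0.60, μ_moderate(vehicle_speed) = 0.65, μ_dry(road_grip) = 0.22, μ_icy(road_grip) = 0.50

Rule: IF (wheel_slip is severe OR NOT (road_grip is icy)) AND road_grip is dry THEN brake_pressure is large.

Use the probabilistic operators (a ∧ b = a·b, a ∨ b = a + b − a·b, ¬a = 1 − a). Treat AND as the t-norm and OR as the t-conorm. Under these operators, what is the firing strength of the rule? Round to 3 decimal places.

firing strength: (severe=0.42 OR ¬icy=1−0.50=0.50) = 0.7100; AND[a·b] with dry=0.22 → w = 0.1562

0.156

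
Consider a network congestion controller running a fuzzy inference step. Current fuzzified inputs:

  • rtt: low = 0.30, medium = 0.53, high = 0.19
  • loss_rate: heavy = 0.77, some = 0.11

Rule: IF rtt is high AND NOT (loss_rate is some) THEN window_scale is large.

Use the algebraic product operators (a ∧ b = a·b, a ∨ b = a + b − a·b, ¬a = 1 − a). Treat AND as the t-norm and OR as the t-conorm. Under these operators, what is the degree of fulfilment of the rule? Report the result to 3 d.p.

0.169

firing strength: high=0.19, ¬some=1−0.11=0.89; AND[a·b] → w = 0.1691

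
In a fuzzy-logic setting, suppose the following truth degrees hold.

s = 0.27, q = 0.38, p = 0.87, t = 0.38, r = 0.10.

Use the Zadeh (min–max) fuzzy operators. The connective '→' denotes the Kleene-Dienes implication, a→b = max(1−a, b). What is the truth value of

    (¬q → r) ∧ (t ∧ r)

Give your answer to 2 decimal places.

0.10

¬q = 1 − 0.38 = 0.62
¬q → r  [Kleene-Dienes: max(1−a, b)] with a=0.62, b=0.10 → 0.38
t ∧ r = min(a, b) on (0.38, 0.10) = 0.10
(¬q → r) ∧ (t ∧ r) = min(a, b) on (0.38, 0.10) = 0.10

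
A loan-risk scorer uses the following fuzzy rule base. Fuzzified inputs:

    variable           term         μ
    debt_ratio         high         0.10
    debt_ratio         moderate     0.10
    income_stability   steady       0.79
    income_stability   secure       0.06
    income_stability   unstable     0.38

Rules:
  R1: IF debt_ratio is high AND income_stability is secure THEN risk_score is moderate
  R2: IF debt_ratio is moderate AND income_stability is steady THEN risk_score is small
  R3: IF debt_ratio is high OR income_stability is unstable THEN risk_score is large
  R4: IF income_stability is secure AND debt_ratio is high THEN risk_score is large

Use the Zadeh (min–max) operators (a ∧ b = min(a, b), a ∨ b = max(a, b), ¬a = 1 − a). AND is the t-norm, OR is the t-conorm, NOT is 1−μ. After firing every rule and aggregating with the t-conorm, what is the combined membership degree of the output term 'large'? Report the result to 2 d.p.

0.38

R1: high=0.10, secure=0.06; AND[min(a, b)] → w = 0.06
R2: moderate=0.10, steady=0.79; AND[min(a, b)] → w = 0.10
R3: high=0.10, unstable=0.38; OR[max(a, b)] → w = 0.38
R4: secure=0.06, high=0.10; AND[min(a, b)] → w = 0.06
Rules with consequent 'large': {R3, R4} → strengths 0.38, 0.06
Aggregate via t-conorm [max(a, b)]: 0.38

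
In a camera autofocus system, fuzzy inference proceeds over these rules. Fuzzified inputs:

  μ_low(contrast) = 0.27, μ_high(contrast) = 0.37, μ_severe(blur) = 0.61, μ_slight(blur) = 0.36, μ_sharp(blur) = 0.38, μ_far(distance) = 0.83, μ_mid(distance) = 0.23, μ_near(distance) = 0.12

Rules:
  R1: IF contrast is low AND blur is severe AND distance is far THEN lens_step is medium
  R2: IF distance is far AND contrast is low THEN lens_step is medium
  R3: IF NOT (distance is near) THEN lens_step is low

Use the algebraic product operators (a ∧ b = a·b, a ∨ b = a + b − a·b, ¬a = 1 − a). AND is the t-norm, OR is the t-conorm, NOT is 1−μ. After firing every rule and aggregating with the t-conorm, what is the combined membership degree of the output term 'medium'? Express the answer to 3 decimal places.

R1: low=0.27, severe=0.61, far=0.83; AND[a·b] → w = 0.1367
R2: far=0.83, low=0.27; AND[a·b] → w = 0.2241
R3: ¬near=1−0.12=0.88 → w = 0.8800
Rules with consequent 'medium': {R1, R2} → strengths 0.1367, 0.2241
Aggregate via t-conorm [a + b − a·b]: 0.3302

0.330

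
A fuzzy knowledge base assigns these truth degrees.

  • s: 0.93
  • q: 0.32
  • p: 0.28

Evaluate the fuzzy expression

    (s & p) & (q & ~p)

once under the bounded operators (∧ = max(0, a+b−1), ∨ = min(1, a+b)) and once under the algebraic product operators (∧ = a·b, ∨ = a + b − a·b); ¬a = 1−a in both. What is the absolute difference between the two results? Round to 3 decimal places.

0.060

Under bounded:
  s & p = max(0, a+b−1) on (0.93, 0.28) = 0.21
  ~p = 1 − 0.28 = 0.72
  q & ~p = max(0, a+b−1) on (0.32, 0.72) = 0.04
  (s & p) & (q & ~p) = max(0, a+b−1) on (0.21, 0.04) = 0.00
  → value = 0.0000
Under algebraic product:
  s & p = a·b on (0.9300, 0.2800) = 0.2604
  ~p = 1 − 0.2800 = 0.7200
  q & ~p = a·b on (0.3200, 0.7200) = 0.2304
  (s & p) & (q & ~p) = a·b on (0.2604, 0.2304) = 0.0600
  → value = 0.0600
|0.0000 − 0.0600| = 0.060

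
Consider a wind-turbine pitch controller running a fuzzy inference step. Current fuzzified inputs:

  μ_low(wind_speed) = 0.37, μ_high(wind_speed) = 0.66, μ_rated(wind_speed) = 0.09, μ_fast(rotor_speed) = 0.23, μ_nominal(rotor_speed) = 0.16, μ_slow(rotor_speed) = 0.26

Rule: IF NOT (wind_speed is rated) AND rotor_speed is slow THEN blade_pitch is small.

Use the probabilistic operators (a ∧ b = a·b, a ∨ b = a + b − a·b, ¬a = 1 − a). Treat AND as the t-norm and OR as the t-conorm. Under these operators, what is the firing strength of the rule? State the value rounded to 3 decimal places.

0.237

firing strength: ¬rated=1−0.09=0.91, slow=0.26; AND[a·b] → w = 0.2366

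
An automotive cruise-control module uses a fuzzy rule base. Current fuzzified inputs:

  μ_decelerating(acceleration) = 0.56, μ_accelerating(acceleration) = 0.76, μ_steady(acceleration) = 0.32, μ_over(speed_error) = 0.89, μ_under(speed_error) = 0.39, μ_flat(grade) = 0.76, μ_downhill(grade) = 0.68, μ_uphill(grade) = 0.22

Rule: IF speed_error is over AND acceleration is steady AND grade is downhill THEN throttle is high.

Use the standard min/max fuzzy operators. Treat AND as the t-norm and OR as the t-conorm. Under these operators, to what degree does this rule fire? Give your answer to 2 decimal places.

0.32

firing strength: over=0.89, steady=0.32, downhill=0.68; AND[min(a, b)] → w = 0.32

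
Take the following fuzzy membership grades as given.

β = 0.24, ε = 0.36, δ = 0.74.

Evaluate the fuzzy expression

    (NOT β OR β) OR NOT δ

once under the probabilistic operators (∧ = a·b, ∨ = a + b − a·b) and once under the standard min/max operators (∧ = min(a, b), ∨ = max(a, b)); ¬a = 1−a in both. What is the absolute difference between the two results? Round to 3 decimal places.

Under probabilistic:
  NOT β = 1 − 0.2400 = 0.7600
  NOT β OR β = a + b − a·b on (0.7600, 0.2400) = 0.8176
  NOT δ = 1 − 0.7400 = 0.2600
  (NOT β OR β) OR NOT δ = a + b − a·b on (0.8176, 0.2600) = 0.8650
  → value = 0.8650
Under standard min/max:
  NOT β = 1 − 0.24 = 0.76
  NOT β OR β = max(a, b) on (0.76, 0.24) = 0.76
  NOT δ = 1 − 0.74 = 0.26
  (NOT β OR β) OR NOT δ = max(a, b) on (0.76, 0.26) = 0.76
  → value = 0.7600
|0.8650 − 0.7600| = 0.105

0.105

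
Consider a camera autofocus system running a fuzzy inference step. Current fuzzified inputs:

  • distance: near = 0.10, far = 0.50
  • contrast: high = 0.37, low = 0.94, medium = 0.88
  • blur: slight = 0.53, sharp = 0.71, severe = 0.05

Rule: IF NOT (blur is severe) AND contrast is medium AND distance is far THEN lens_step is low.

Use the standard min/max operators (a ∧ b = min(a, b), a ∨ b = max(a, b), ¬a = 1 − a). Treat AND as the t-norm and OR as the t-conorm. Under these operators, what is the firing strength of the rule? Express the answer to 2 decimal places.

firing strength: ¬severe=1−0.05=0.95, medium=0.88, far=0.50; AND[min(a, b)] → w = 0.50

0.50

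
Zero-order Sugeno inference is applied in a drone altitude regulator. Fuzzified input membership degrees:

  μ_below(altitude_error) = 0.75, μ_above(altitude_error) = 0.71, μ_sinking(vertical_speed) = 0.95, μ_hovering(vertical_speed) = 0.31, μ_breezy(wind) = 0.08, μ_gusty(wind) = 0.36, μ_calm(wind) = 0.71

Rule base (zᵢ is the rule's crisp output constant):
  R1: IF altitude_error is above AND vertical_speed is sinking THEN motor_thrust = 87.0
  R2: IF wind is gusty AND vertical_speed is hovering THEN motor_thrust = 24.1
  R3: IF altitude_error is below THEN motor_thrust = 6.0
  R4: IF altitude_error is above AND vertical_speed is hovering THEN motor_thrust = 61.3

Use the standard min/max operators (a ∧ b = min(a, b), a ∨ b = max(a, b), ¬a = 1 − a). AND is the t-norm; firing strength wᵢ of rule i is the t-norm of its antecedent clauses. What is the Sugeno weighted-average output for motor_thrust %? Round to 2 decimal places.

44.59

R1 (z=87.0): above=0.71, sinking=0.95; AND[min(a, b)] → w = 0.71
R2 (z=24.1): gusty=0.36, hovering=0.31; AND[min(a, b)] → w = 0.31
R3 (z=6.0): below=0.75 → w = 0.75
R4 (z=61.3): above=0.71, hovering=0.31; AND[min(a, b)] → w = 0.31
Weighted average = (0.71·87.0 + 0.31·24.1 + 0.75·6.0 + 0.31·61.3) / (0.71 + 0.31 + 0.75 + 0.31)
  = 92.7440 / 2.0800 = 44.59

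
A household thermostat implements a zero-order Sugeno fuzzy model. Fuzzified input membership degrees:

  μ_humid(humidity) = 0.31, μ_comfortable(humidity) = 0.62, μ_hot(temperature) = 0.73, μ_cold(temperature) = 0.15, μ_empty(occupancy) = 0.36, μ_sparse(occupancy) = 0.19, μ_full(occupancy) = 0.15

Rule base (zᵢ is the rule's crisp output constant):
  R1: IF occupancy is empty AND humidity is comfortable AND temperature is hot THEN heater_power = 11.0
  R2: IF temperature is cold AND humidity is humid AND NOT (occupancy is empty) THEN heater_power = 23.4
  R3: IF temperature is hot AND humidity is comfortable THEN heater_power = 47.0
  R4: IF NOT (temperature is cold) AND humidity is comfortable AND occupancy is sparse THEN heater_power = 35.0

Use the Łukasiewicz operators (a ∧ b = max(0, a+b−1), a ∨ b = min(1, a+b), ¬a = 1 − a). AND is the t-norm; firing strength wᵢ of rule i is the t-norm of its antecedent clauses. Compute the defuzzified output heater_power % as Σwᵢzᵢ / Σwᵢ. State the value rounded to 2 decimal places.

R1 (z=11.0): empty=0.36, comfortable=0.62, hot=0.73; AND[max(0, a+b−1)] → w = 0.00
R2 (z=23.4): cold=0.15, humid=0.31, ¬empty=1−0.36=0.64; AND[max(0, a+b−1)] → w = 0.00
R3 (z=47.0): hot=0.73, comfortable=0.62; AND[max(0, a+b−1)] → w = 0.35
R4 (z=35.0): ¬cold=1−0.15=0.85, comfortable=0.62, sparse=0.19; AND[max(0, a+b−1)] → w = 0.00
Weighted average = (0.00·11.0 + 0.00·23.4 + 0.35·47.0 + 0.00·35.0) / (0.00 + 0.00 + 0.35 + 0.00)
  = 16.4500 / 0.3500 = 47.00

47.00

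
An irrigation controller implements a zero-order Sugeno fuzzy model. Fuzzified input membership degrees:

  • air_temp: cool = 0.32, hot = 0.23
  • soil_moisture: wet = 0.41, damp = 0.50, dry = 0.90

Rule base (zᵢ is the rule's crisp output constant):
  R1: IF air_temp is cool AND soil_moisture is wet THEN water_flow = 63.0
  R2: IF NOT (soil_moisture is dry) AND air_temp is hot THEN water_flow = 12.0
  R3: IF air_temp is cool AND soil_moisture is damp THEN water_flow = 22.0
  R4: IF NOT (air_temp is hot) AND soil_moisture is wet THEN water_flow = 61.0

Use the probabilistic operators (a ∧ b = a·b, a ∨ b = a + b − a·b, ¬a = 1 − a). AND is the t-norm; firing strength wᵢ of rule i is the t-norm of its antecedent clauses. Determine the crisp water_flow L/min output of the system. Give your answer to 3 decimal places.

49.721

R1 (z=63.0): cool=0.32, wet=0.41; AND[a·b] → w = 0.1312
R2 (z=12.0): ¬dry=1−0.90=0.10, hot=0.23; AND[a·b] → w = 0.0230
R3 (z=22.0): cool=0.32, damp=0.50; AND[a·b] → w = 0.1600
R4 (z=61.0): ¬hot=1−0.23=0.77, wet=0.41; AND[a·b] → w = 0.3157
Weighted average = (0.1312·63.0 + 0.0230·12.0 + 0.1600·22.0 + 0.3157·61.0) / (0.1312 + 0.0230 + 0.1600 + 0.3157)
  = 31.3193 / 0.6299 = 49.721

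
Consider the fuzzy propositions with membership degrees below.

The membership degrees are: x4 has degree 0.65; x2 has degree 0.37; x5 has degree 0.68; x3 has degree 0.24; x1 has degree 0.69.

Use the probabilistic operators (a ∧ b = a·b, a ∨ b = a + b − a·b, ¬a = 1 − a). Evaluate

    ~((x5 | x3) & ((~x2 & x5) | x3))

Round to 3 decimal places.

x5 | x3 = a + b − a·b on (0.6800, 0.2400) = 0.7568
~x2 = 1 − 0.3700 = 0.6300
~x2 & x5 = a·b on (0.6300, 0.6800) = 0.4284
(~x2 & x5) | x3 = a + b − a·b on (0.4284, 0.2400) = 0.5656
(x5 | x3) & ((~x2 & x5) | x3) = a·b on (0.7568, 0.5656) = 0.4280
~((x5 | x3) & ((~x2 & x5) | x3)) = 1 − 0.4280 = 0.5720

0.572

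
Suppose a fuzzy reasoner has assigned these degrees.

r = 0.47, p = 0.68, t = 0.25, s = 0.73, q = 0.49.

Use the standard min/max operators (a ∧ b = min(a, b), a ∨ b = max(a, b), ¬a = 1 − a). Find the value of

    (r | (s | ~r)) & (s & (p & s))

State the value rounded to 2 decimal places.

0.68

~r = 1 − 0.47 = 0.53
s | ~r = max(a, b) on (0.73, 0.53) = 0.73
r | (s | ~r) = max(a, b) on (0.47, 0.73) = 0.73
p & s = min(a, b) on (0.68, 0.73) = 0.68
s & (p & s) = min(a, b) on (0.73, 0.68) = 0.68
(r | (s | ~r)) & (s & (p & s)) = min(a, b) on (0.73, 0.68) = 0.68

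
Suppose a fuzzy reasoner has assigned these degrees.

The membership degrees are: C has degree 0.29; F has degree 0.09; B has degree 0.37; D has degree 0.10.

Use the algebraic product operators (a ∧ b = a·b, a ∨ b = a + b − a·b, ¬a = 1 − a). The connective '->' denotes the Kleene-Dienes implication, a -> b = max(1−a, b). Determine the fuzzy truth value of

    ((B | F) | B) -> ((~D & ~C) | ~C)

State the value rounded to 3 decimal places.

B | F = a + b − a·b on (0.3700, 0.0900) = 0.4267
(B | F) | B = a + b − a·b on (0.4267, 0.3700) = 0.6388
~D = 1 − 0.1000 = 0.9000
~C = 1 − 0.2900 = 0.7100
~D & ~C = a·b on (0.9000, 0.7100) = 0.6390
~C = 1 − 0.2900 = 0.7100
(~D & ~C) | ~C = a + b − a·b on (0.6390, 0.7100) = 0.8953
((B | F) | B) -> ((~D & ~C) | ~C)  [Kleene-Dienes: max(1−a, b)] with a=0.6388, b=0.8953 → 0.8953

0.895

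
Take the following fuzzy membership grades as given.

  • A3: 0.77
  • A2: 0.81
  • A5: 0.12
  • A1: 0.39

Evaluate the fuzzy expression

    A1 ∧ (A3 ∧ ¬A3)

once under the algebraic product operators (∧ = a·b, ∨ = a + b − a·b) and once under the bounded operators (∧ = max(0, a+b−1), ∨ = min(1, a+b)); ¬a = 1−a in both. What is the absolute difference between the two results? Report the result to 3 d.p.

0.069

Under algebraic product:
  ¬A3 = 1 − 0.7700 = 0.2300
  A3 ∧ ¬A3 = a·b on (0.7700, 0.2300) = 0.1771
  A1 ∧ (A3 ∧ ¬A3) = a·b on (0.3900, 0.1771) = 0.0691
  → value = 0.0691
Under bounded:
  ¬A3 = 1 − 0.77 = 0.23
  A3 ∧ ¬A3 = max(0, a+b−1) on (0.77, 0.23) = 0.00
  A1 ∧ (A3 ∧ ¬A3) = max(0, a+b−1) on (0.39, 0.00) = 0.00
  → value = 0.0000
|0.0691 − 0.0000| = 0.069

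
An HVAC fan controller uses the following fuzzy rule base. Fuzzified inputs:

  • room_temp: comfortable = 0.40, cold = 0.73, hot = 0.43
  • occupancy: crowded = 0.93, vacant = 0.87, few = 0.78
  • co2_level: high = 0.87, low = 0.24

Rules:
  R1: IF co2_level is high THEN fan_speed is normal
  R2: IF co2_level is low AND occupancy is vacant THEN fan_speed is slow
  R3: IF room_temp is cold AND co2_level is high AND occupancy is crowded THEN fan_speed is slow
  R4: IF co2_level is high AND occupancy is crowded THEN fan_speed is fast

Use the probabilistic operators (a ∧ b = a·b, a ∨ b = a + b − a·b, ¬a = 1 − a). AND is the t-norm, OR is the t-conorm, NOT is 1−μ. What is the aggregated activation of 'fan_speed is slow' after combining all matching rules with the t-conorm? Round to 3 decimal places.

0.676

R1: high=0.87 → w = 0.8700
R2: low=0.24, vacant=0.87; AND[a·b] → w = 0.2088
R3: cold=0.73, high=0.87, crowded=0.93; AND[a·b] → w = 0.5906
R4: high=0.87, crowded=0.93; AND[a·b] → w = 0.8091
Rules with consequent 'slow': {R2, R3} → strengths 0.2088, 0.5906
Aggregate via t-conorm [a + b − a·b]: 0.6761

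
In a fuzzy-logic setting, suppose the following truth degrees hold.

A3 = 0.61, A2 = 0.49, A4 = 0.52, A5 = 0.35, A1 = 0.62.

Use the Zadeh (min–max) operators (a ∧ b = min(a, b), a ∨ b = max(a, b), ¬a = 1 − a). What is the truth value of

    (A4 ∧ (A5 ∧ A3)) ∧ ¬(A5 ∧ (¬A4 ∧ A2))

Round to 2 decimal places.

A5 ∧ A3 = min(a, b) on (0.35, 0.61) = 0.35
A4 ∧ (A5 ∧ A3) = min(a, b) on (0.52, 0.35) = 0.35
¬A4 = 1 − 0.52 = 0.48
¬A4 ∧ A2 = min(a, b) on (0.48, 0.49) = 0.48
A5 ∧ (¬A4 ∧ A2) = min(a, b) on (0.35, 0.48) = 0.35
¬(A5 ∧ (¬A4 ∧ A2)) = 1 − 0.35 = 0.65
(A4 ∧ (A5 ∧ A3)) ∧ ¬(A5 ∧ (¬A4 ∧ A2)) = min(a, b) on (0.35, 0.65) = 0.35

0.35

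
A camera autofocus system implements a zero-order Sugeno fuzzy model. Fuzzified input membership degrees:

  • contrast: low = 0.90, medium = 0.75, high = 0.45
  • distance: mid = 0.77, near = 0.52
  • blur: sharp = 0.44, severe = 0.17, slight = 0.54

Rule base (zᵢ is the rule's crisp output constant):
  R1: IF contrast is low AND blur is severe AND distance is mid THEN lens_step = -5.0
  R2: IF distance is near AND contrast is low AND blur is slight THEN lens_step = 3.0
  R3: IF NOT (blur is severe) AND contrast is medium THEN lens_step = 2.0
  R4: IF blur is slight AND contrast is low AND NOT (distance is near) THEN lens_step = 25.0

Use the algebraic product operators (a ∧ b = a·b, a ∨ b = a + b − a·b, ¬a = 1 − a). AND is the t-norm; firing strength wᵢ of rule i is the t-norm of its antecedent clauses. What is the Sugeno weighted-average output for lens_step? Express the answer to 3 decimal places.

R1 (z=-5.0): low=0.90, severe=0.17, mid=0.77; AND[a·b] → w = 0.1178
R2 (z=3.0): near=0.52, low=0.90, slight=0.54; AND[a·b] → w = 0.2527
R3 (z=2.0): ¬severe=1−0.17=0.83, medium=0.75; AND[a·b] → w = 0.6225
R4 (z=25.0): slight=0.54, low=0.90, ¬near=1−0.52=0.48; AND[a·b] → w = 0.2333
Weighted average = (0.1178·-5.0 + 0.2527·3.0 + 0.6225·2.0 + 0.2333·25.0) / (0.1178 + 0.2527 + 0.6225 + 0.2333)
  = 7.2461 / 1.2263 = 5.909

5.909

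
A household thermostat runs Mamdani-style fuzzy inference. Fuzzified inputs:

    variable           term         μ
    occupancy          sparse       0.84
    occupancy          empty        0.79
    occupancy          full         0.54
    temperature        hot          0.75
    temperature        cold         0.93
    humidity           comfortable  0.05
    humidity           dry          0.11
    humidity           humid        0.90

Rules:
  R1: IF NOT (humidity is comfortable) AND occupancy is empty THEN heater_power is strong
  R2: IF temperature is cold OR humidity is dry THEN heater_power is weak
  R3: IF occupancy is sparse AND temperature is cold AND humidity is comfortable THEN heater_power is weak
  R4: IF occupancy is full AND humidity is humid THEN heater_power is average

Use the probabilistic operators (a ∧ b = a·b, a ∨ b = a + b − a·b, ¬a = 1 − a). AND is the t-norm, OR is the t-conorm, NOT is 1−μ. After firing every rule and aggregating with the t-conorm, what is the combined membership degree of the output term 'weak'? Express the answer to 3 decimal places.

R1: ¬comfortable=1−0.05=0.95, empty=0.79; AND[a·b] → w = 0.7505
R2: cold=0.93, dry=0.11; OR[a + b − a·b] → w = 0.9377
R3: sparse=0.84, cold=0.93, comfortable=0.05; AND[a·b] → w = 0.0391
R4: full=0.54, humid=0.90; AND[a·b] → w = 0.4860
Rules with consequent 'weak': {R2, R3} → strengths 0.9377, 0.0391
Aggregate via t-conorm [a + b − a·b]: 0.9401

0.940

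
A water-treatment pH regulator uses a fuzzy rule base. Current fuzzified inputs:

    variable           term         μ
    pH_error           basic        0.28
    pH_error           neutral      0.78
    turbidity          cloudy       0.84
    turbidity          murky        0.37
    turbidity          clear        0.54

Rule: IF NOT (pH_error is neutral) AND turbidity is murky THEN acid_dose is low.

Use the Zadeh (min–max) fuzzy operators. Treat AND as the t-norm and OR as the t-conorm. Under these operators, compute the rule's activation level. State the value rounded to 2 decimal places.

firing strength: ¬neutral=1−0.78=0.22, murky=0.37; AND[min(a, b)] → w = 0.22

0.22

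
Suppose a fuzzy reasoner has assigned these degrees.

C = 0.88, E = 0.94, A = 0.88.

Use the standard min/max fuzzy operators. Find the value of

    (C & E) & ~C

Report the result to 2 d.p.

C & E = min(a, b) on (0.88, 0.94) = 0.88
~C = 1 − 0.88 = 0.12
(C & E) & ~C = min(a, b) on (0.88, 0.12) = 0.12

0.12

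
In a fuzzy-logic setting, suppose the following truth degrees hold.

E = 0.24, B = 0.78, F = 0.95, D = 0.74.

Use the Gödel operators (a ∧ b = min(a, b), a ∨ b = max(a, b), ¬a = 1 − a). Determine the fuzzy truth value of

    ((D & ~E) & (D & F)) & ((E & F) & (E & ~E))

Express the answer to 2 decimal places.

0.24

~E = 1 − 0.24 = 0.76
D & ~E = min(a, b) on (0.74, 0.76) = 0.74
D & F = min(a, b) on (0.74, 0.95) = 0.74
(D & ~E) & (D & F) = min(a, b) on (0.74, 0.74) = 0.74
E & F = min(a, b) on (0.24, 0.95) = 0.24
~E = 1 − 0.24 = 0.76
E & ~E = min(a, b) on (0.24, 0.76) = 0.24
(E & F) & (E & ~E) = min(a, b) on (0.24, 0.24) = 0.24
((D & ~E) & (D & F)) & ((E & F) & (E & ~E)) = min(a, b) on (0.74, 0.24) = 0.24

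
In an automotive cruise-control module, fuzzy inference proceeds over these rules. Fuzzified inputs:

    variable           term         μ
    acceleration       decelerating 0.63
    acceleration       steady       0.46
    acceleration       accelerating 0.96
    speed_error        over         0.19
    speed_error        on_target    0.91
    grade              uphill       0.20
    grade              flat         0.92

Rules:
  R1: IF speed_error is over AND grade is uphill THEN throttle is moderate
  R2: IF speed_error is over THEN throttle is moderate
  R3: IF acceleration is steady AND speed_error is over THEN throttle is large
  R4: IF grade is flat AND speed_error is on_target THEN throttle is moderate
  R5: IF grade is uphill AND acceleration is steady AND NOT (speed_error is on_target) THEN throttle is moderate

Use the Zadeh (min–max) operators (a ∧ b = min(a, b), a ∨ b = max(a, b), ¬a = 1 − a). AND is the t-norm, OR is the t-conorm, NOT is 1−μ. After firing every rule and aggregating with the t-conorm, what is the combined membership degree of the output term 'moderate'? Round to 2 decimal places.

R1: over=0.19, uphill=0.20; AND[min(a, b)] → w = 0.19
R2: over=0.19 → w = 0.19
R3: steady=0.46, over=0.19; AND[min(a, b)] → w = 0.19
R4: flat=0.92, on_target=0.91; AND[min(a, b)] → w = 0.91
R5: uphill=0.20, steady=0.46, ¬on_target=1−0.91=0.09; AND[min(a, b)] → w = 0.09
Rules with consequent 'moderate': {R1, R2, R4, R5} → strengths 0.19, 0.19, 0.91, 0.09
Aggregate via t-conorm [max(a, b)]: 0.91

0.91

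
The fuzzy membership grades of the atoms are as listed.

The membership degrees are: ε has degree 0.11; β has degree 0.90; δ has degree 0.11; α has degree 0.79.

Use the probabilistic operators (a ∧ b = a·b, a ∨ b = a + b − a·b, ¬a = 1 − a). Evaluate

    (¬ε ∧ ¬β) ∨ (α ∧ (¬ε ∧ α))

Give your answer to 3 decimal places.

0.595

¬ε = 1 − 0.1100 = 0.8900
¬β = 1 − 0.9000 = 0.1000
¬ε ∧ ¬β = a·b on (0.8900, 0.1000) = 0.0890
¬ε = 1 − 0.1100 = 0.8900
¬ε ∧ α = a·b on (0.8900, 0.7900) = 0.7031
α ∧ (¬ε ∧ α) = a·b on (0.7900, 0.7031) = 0.5554
(¬ε ∧ ¬β) ∨ (α ∧ (¬ε ∧ α)) = a + b − a·b on (0.0890, 0.5554) = 0.5950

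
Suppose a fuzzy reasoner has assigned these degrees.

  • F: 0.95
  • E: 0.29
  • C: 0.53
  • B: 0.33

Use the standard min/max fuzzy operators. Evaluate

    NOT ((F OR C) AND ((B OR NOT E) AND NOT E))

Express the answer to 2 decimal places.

F OR C = max(a, b) on (0.95, 0.53) = 0.95
NOT E = 1 − 0.29 = 0.71
B OR NOT E = max(a, b) on (0.33, 0.71) = 0.71
NOT E = 1 − 0.29 = 0.71
(B OR NOT E) AND NOT E = min(a, b) on (0.71, 0.71) = 0.71
(F OR C) AND ((B OR NOT E) AND NOT E) = min(a, b) on (0.95, 0.71) = 0.71
NOT ((F OR C) AND ((B OR NOT E) AND NOT E)) = 1 − 0.71 = 0.29

0.29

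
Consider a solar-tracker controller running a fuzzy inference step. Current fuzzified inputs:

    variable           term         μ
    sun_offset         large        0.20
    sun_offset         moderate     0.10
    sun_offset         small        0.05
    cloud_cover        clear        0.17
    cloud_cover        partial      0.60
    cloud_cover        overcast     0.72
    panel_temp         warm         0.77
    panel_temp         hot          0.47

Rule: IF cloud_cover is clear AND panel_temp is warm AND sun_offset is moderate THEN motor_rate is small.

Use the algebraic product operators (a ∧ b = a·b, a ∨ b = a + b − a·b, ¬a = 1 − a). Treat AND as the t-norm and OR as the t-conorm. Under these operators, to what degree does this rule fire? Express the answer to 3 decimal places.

0.013

firing strength: clear=0.17, warm=0.77, moderate=0.10; AND[a·b] → w = 0.0131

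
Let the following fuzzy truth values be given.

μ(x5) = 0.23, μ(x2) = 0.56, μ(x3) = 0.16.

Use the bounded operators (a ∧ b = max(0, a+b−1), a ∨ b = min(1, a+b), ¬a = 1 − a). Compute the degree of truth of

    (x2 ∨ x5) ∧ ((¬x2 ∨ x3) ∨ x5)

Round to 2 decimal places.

0.62

x2 ∨ x5 = min(1, a+b) on (0.56, 0.23) = 0.79
¬x2 = 1 − 0.56 = 0.44
¬x2 ∨ x3 = min(1, a+b) on (0.44, 0.16) = 0.60
(¬x2 ∨ x3) ∨ x5 = min(1, a+b) on (0.60, 0.23) = 0.83
(x2 ∨ x5) ∧ ((¬x2 ∨ x3) ∨ x5) = max(0, a+b−1) on (0.79, 0.83) = 0.62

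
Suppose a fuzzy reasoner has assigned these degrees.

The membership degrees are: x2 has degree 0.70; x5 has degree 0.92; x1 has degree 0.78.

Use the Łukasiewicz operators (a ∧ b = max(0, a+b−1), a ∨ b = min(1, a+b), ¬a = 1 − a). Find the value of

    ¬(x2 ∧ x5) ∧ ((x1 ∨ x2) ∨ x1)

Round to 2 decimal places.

x2 ∧ x5 = max(0, a+b−1) on (0.70, 0.92) = 0.62
¬(x2 ∧ x5) = 1 − 0.62 = 0.38
x1 ∨ x2 = min(1, a+b) on (0.78, 0.70) = 1.00
(x1 ∨ x2) ∨ x1 = min(1, a+b) on (1.00, 0.78) = 1.00
¬(x2 ∧ x5) ∧ ((x1 ∨ x2) ∨ x1) = max(0, a+b−1) on (0.38, 1.00) = 0.38

0.38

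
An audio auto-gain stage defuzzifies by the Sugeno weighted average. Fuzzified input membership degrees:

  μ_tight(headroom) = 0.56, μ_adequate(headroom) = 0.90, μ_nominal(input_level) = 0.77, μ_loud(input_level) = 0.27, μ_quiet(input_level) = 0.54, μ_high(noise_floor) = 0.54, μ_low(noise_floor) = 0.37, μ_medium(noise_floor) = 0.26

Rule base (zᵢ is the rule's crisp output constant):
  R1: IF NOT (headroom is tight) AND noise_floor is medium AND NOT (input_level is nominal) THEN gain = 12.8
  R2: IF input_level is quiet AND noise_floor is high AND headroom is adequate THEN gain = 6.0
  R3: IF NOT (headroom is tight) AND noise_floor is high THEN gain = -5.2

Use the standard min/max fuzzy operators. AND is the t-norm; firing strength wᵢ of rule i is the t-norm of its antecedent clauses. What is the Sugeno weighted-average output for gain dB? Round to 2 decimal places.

R1 (z=12.8): ¬tight=1−0.56=0.44, medium=0.26, ¬nominal=1−0.77=0.23; AND[min(a, b)] → w = 0.23
R2 (z=6.0): quiet=0.54, high=0.54, adequate=0.90; AND[min(a, b)] → w = 0.54
R3 (z=-5.2): ¬tight=1−0.56=0.44, high=0.54; AND[min(a, b)] → w = 0.44
Weighted average = (0.23·12.8 + 0.54·6.0 + 0.44·-5.2) / (0.23 + 0.54 + 0.44)
  = 3.8960 / 1.2100 = 3.22

3.22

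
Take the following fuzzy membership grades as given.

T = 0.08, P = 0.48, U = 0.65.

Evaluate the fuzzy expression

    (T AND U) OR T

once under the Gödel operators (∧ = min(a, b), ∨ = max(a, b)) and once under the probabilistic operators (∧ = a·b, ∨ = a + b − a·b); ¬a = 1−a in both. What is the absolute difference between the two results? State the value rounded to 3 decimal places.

0.048

Under Gödel:
  T AND U = min(a, b) on (0.08, 0.65) = 0.08
  (T AND U) OR T = max(a, b) on (0.08, 0.08) = 0.08
  → value = 0.0800
Under probabilistic:
  T AND U = a·b on (0.0800, 0.6500) = 0.0520
  (T AND U) OR T = a + b − a·b on (0.0520, 0.0800) = 0.1278
  → value = 0.1278
|0.0800 − 0.1278| = 0.048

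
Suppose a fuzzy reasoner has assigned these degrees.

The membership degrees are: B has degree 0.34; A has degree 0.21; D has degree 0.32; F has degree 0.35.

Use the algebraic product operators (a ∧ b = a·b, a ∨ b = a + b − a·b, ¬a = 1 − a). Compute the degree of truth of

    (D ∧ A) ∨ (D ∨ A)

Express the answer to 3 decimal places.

0.499

D ∧ A = a·b on (0.3200, 0.2100) = 0.0672
D ∨ A = a + b − a·b on (0.3200, 0.2100) = 0.4628
(D ∧ A) ∨ (D ∨ A) = a + b − a·b on (0.0672, 0.4628) = 0.4989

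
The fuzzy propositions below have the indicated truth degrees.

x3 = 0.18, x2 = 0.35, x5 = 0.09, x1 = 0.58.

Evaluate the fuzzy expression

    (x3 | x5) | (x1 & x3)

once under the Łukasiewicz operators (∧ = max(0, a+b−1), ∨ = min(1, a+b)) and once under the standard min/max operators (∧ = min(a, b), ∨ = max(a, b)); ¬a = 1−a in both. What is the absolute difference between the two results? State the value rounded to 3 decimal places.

0.090

Under Łukasiewicz:
  x3 | x5 = min(1, a+b) on (0.18, 0.09) = 0.27
  x1 & x3 = max(0, a+b−1) on (0.58, 0.18) = 0.00
  (x3 | x5) | (x1 & x3) = min(1, a+b) on (0.27, 0.00) = 0.27
  → value = 0.2700
Under standard min/max:
  x3 | x5 = max(a, b) on (0.18, 0.09) = 0.18
  x1 & x3 = min(a, b) on (0.58, 0.18) = 0.18
  (x3 | x5) | (x1 & x3) = max(a, b) on (0.18, 0.18) = 0.18
  → value = 0.1800
|0.2700 − 0.1800| = 0.090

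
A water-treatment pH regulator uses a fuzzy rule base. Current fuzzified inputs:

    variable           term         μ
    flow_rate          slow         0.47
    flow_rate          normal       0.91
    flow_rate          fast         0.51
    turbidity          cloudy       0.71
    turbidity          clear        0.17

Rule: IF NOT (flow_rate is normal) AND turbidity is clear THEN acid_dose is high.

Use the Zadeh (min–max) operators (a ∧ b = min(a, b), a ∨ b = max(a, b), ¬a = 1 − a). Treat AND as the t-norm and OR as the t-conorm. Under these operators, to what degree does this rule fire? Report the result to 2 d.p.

firing strength: ¬normal=1−0.91=0.09, clear=0.17; AND[min(a, b)] → w = 0.09

0.09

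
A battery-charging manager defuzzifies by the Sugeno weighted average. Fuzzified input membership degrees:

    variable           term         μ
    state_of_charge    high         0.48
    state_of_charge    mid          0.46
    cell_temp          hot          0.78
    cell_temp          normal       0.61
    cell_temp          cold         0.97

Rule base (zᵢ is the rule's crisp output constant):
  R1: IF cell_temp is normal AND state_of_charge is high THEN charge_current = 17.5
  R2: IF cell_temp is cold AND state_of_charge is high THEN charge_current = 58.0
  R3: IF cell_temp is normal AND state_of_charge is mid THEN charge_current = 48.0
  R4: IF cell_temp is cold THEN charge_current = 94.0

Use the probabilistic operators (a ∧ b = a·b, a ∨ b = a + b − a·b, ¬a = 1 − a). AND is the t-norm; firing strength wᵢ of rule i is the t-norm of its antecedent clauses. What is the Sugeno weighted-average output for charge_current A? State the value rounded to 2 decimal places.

R1 (z=17.5): normal=0.61, high=0.48; AND[a·b] → w = 0.2928
R2 (z=58.0): cold=0.97, high=0.48; AND[a·b] → w = 0.4656
R3 (z=48.0): normal=0.61, mid=0.46; AND[a·b] → w = 0.2806
R4 (z=94.0): cold=0.97 → w = 0.9700
Weighted average = (0.2928·17.5 + 0.4656·58.0 + 0.2806·48.0 + 0.9700·94.0) / (0.2928 + 0.4656 + 0.2806 + 0.9700)
  = 136.7776 / 2.0090 = 68.08

68.08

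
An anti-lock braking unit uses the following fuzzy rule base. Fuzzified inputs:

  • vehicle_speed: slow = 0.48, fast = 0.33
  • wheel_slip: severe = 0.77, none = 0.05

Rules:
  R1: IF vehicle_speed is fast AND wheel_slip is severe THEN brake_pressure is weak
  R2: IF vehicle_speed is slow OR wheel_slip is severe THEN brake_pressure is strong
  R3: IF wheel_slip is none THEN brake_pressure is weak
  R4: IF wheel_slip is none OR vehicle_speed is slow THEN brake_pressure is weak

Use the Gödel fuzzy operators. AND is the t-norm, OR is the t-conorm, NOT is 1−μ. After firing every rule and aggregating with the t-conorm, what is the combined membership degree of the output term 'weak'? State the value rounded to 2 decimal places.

R1: fast=0.33, severe=0.77; AND[min(a, b)] → w = 0.33
R2: slow=0.48, severe=0.77; OR[max(a, b)] → w = 0.77
R3: none=0.05 → w = 0.05
R4: none=0.05, slow=0.48; OR[max(a, b)] → w = 0.48
Rules with consequent 'weak': {R1, R3, R4} → strengths 0.33, 0.05, 0.48
Aggregate via t-conorm [max(a, b)]: 0.48

0.48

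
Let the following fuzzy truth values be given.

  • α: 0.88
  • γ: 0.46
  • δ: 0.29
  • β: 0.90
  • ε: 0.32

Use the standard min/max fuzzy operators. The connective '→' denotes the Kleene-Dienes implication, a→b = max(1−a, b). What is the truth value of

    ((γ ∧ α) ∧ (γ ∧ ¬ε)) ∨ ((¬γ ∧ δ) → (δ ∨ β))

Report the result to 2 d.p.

γ ∧ α = min(a, b) on (0.46, 0.88) = 0.46
¬ε = 1 − 0.32 = 0.68
γ ∧ ¬ε = min(a, b) on (0.46, 0.68) = 0.46
(γ ∧ α) ∧ (γ ∧ ¬ε) = min(a, b) on (0.46, 0.46) = 0.46
¬γ = 1 − 0.46 = 0.54
¬γ ∧ δ = min(a, b) on (0.54, 0.29) = 0.29
δ ∨ β = max(a, b) on (0.29, 0.90) = 0.90
(¬γ ∧ δ) → (δ ∨ β)  [Kleene-Dienes: max(1−a, b)] with a=0.29, b=0.90 → 0.90
((γ ∧ α) ∧ (γ ∧ ¬ε)) ∨ ((¬γ ∧ δ) → (δ ∨ β)) = max(a, b) on (0.46, 0.90) = 0.90

0.90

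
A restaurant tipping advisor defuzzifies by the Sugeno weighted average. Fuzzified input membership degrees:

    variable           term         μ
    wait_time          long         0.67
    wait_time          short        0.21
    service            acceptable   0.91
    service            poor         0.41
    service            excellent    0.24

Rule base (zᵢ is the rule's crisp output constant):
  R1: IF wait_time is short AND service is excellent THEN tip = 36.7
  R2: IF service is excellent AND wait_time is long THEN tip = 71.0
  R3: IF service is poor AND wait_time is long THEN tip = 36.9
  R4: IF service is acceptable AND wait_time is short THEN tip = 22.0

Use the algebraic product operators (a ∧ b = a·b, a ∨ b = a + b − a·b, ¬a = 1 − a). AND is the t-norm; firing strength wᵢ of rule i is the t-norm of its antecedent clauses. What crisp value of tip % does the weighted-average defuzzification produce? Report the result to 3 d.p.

R1 (z=36.7): short=0.21, excellent=0.24; AND[a·b] → w = 0.0504
R2 (z=71.0): excellent=0.24, long=0.67; AND[a·b] → w = 0.1608
R3 (z=36.9): poor=0.41, long=0.67; AND[a·b] → w = 0.2747
R4 (z=22.0): acceptable=0.91, short=0.21; AND[a·b] → w = 0.1911
Weighted average = (0.0504·36.7 + 0.1608·71.0 + 0.2747·36.9 + 0.1911·22.0) / (0.0504 + 0.1608 + 0.2747 + 0.1911)
  = 27.6071 / 0.6770 = 40.779

40.779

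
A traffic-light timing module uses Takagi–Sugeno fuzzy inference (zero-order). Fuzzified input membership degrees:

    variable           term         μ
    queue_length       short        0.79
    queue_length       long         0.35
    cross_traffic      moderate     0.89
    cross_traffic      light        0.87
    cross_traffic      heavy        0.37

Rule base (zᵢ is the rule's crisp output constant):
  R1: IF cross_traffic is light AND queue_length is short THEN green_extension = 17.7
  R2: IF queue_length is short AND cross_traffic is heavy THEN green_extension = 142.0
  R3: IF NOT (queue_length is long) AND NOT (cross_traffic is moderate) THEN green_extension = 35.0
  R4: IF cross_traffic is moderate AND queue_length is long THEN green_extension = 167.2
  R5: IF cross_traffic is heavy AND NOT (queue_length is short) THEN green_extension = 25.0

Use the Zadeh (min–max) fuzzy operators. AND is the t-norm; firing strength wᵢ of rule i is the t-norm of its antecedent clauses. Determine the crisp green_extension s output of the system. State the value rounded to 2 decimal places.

73.30

R1 (z=17.7): light=0.87, short=0.79; AND[min(a, b)] → w = 0.79
R2 (z=142.0): short=0.79, heavy=0.37; AND[min(a, b)] → w = 0.37
R3 (z=35.0): ¬long=1−0.35=0.65, ¬moderate=1−0.89=0.11; AND[min(a, b)] → w = 0.11
R4 (z=167.2): moderate=0.89, long=0.35; AND[min(a, b)] → w = 0.35
R5 (z=25.0): heavy=0.37, ¬short=1−0.79=0.21; AND[min(a, b)] → w = 0.21
Weighted average = (0.79·17.7 + 0.37·142.0 + 0.11·35.0 + 0.35·167.2 + 0.21·25.0) / (0.79 + 0.37 + 0.11 + 0.35 + 0.21)
  = 134.1430 / 1.8300 = 73.30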